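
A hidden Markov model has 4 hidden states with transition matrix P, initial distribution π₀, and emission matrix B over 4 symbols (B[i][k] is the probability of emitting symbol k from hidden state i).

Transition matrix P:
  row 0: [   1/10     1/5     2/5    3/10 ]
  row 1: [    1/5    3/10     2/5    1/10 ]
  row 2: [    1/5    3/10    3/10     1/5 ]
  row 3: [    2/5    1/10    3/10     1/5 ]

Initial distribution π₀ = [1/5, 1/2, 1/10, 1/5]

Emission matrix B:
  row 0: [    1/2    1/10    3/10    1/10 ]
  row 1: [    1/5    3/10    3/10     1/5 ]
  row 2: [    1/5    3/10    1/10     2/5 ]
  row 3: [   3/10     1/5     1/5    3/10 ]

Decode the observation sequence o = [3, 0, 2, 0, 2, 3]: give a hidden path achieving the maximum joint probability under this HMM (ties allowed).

t=0: δ = [2.000e-02, 1.000e-01, 4.000e-02, 6.000e-02]  (obs o_0=3)
t=1: δ = [1.200e-02, 6.000e-03, 8.000e-03, 3.600e-03]  ψ = [3, 1, 1, 3]  (obs o_1=0)
t=2: δ = [4.800e-04, 7.200e-04, 4.800e-04, 7.200e-04]  ψ = [2, 0, 0, 0]  (obs o_2=2)
t=3: δ = [1.440e-04, 4.320e-05, 5.760e-05, 4.320e-05]  ψ = [3, 1, 1, 0]  (obs o_3=0)
t=4: δ = [5.184e-06, 8.640e-06, 5.760e-06, 8.640e-06]  ψ = [3, 0, 0, 0]  (obs o_4=2)
t=5: δ = [3.456e-07, 5.184e-07, 1.382e-06, 5.184e-07]  ψ = [3, 1, 1, 3]  (obs o_5=3)
backtrack: best end state = 2; path = [3, 0, 3, 0, 1, 2]

path = [3, 0, 3, 0, 1, 2]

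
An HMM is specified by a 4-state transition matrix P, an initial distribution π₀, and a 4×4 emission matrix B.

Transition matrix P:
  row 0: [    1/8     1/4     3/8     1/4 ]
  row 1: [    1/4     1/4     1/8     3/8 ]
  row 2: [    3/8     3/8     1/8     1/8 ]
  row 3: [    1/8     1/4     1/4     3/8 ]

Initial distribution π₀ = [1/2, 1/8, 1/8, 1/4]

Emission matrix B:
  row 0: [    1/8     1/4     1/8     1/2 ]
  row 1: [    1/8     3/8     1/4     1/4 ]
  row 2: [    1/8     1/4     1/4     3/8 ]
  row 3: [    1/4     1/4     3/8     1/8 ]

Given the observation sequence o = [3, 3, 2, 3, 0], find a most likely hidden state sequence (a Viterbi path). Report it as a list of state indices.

t=0: δ = [2.500e-01, 3.125e-02, 4.688e-02, 3.125e-02]  (obs o_0=3)
t=1: δ = [1.562e-02, 1.562e-02, 3.516e-02, 7.812e-03]  ψ = [0, 0, 0, 0]  (obs o_1=3)
t=2: δ = [1.648e-03, 3.296e-03, 1.465e-03, 2.197e-03]  ψ = [2, 2, 0, 1]  (obs o_2=2)
t=3: δ = [4.120e-04, 2.060e-04, 2.317e-04, 1.545e-04]  ψ = [1, 1, 0, 1]  (obs o_3=3)
t=4: δ = [1.086e-05, 1.287e-05, 1.931e-05, 2.575e-05]  ψ = [2, 0, 0, 0]  (obs o_4=0)
backtrack: best end state = 3; path = [0, 2, 1, 0, 3]

path = [0, 2, 1, 0, 3]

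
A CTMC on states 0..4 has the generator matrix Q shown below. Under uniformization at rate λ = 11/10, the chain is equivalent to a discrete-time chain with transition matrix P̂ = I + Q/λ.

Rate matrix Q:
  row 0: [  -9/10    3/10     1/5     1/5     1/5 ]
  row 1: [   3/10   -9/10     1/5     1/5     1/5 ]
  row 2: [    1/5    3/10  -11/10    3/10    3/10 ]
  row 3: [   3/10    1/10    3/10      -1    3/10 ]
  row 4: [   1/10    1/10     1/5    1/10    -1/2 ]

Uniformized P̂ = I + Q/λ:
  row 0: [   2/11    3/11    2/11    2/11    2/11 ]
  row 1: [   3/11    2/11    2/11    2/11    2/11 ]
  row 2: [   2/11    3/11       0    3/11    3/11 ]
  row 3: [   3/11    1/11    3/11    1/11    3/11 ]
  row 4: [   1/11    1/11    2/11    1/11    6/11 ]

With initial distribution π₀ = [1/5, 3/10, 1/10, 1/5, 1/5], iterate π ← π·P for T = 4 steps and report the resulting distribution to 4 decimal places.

π = [0.1817, 0.1701, 0.1655, 0.1534, 0.3293]

t=0: π = [0.2000, 0.3000, 0.1000, 0.2000, 0.2000]
t=1: π = [0.2091, 0.1727, 0.1818, 0.1545, 0.2818]
t=2: π = [0.1860, 0.1777, 0.1628, 0.1587, 0.3149]
t=3: π = [0.1838, 0.1705, 0.1666, 0.1536, 0.3255]
t=4: π = [0.1817, 0.1701, 0.1655, 0.1534, 0.3293]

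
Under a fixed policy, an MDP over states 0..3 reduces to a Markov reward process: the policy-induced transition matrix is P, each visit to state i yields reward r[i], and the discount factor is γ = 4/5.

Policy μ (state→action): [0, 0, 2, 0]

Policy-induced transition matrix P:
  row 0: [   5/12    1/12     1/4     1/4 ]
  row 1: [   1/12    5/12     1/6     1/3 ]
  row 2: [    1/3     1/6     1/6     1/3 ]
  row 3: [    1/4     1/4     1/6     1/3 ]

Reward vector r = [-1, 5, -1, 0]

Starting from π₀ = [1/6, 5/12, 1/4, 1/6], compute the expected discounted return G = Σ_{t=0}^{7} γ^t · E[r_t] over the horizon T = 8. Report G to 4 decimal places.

G = 4.0871

t=0: π = [0.1667, 0.4167, 0.2500, 0.1667], E[r] = 1.6667, γ^t·E[r] = 1.666667, running G = 1.666667
t=1: π = [0.2292, 0.2708, 0.1806, 0.3194], E[r] = 0.9444, γ^t·E[r] = 0.755556, running G = 2.422222
t=2: π = [0.2581, 0.2419, 0.1858, 0.3142], E[r] = 0.7656, γ^t·E[r] = 0.490000, running G = 2.912222
t=3: π = [0.2682, 0.2318, 0.1882, 0.3118], E[r] = 0.7027, γ^t·E[r] = 0.359802, running G = 3.272025
t=4: π = [0.2717, 0.2283, 0.1890, 0.3110], E[r] = 0.6805, γ^t·E[r] = 0.278747, running G = 3.550772
t=5: π = [0.2730, 0.2270, 0.1893, 0.3107], E[r] = 0.6727, γ^t·E[r] = 0.220430, running G = 3.771202
t=6: π = [0.2734, 0.2266, 0.1894, 0.3106], E[r] = 0.6699, γ^t·E[r] = 0.175618, running G = 3.946820
t=7: π = [0.2736, 0.2264, 0.1895, 0.3105], E[r] = 0.6690, γ^t·E[r] = 0.140290, running G = 4.087110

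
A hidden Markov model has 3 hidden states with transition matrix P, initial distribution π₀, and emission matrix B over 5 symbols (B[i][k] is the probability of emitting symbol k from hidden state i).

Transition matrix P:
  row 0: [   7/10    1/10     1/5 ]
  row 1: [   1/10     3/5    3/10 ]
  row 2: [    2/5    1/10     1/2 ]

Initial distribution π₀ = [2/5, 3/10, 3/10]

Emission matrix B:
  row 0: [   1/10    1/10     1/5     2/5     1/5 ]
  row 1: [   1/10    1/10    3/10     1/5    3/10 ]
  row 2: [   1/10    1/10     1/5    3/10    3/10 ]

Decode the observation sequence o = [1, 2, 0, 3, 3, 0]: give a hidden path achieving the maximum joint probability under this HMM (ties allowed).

path = [0, 0, 0, 0, 0, 0]

t=0: δ = [4.000e-02, 3.000e-02, 3.000e-02]  (obs o_0=1)
t=1: δ = [5.600e-03, 5.400e-03, 3.000e-03]  ψ = [0, 1, 2]  (obs o_1=2)
t=2: δ = [3.920e-04, 3.240e-04, 1.620e-04]  ψ = [0, 1, 1]  (obs o_2=0)
t=3: δ = [1.098e-04, 3.888e-05, 2.916e-05]  ψ = [0, 1, 1]  (obs o_3=3)
t=4: δ = [3.073e-05, 4.666e-06, 6.586e-06]  ψ = [0, 1, 0]  (obs o_4=3)
t=5: δ = [2.151e-06, 3.073e-07, 6.147e-07]  ψ = [0, 0, 0]  (obs o_5=0)
backtrack: best end state = 0; path = [0, 0, 0, 0, 0, 0]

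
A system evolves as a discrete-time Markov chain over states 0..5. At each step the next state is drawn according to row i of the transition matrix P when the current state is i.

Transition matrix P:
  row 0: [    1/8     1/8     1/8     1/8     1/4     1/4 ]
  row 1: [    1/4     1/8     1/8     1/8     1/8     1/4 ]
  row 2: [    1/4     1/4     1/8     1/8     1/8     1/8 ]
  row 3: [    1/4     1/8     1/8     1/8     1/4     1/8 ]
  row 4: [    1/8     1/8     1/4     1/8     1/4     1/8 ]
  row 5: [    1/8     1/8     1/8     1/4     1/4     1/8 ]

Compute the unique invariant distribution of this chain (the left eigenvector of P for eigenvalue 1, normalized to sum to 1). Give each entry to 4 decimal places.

π = [0.1802, 0.1440, 0.1516, 0.1457, 0.2131, 0.1655]

Balance equations π_j = Σ_i π_i·P[i][j]:
  π_0 = 1/8·π_0 + 1/4·π_1 + 1/4·π_2 + 1/4·π_3 + 1/8·π_4 + 1/8·π_5
  π_1 = 1/8·π_0 + 1/8·π_1 + 1/4·π_2 + 1/8·π_3 + 1/8·π_4 + 1/8·π_5
  π_2 = 1/8·π_0 + 1/8·π_1 + 1/8·π_2 + 1/8·π_3 + 1/4·π_4 + 1/8·π_5
  π_3 = 1/8·π_0 + 1/8·π_1 + 1/8·π_2 + 1/8·π_3 + 1/8·π_4 + 1/4·π_5
  π_4 = 1/4·π_0 + 1/8·π_1 + 1/8·π_2 + 1/4·π_3 + 1/4·π_4 + 1/4·π_5
  normalize: π_0 + π_1 + π_2 + π_3 + π_4 + π_5 = 1
Solving the linear system gives exactly π = [6852/38033, 75/521, 79/521, 5541/38033, 111/521, 6295/38033].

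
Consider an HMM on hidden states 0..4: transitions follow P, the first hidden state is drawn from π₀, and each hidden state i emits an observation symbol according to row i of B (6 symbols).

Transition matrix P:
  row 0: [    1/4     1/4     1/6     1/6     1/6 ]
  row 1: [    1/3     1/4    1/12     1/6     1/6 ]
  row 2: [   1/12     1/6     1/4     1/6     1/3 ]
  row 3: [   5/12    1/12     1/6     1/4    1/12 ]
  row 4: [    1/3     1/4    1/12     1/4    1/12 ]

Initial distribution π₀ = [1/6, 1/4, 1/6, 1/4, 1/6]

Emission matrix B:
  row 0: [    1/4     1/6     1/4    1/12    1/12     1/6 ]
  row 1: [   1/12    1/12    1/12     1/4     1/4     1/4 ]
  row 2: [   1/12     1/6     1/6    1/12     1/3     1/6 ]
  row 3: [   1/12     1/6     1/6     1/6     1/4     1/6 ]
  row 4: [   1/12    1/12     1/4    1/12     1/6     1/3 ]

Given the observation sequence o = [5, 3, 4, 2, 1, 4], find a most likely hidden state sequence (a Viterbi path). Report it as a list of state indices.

t=0: δ = [2.778e-02, 6.250e-02, 2.778e-02, 4.167e-02, 5.556e-02]  (obs o_0=5)
t=1: δ = [1.736e-03, 3.906e-03, 5.787e-04, 2.315e-03, 8.681e-04]  ψ = [1, 1, 2, 4, 1]  (obs o_1=3)
t=2: δ = [1.085e-04, 2.441e-04, 1.286e-04, 1.628e-04, 1.085e-04]  ψ = [1, 1, 3, 1, 1]  (obs o_2=4)
t=3: δ = [2.035e-05, 5.086e-06, 5.358e-06, 6.782e-06, 1.072e-05]  ψ = [1, 1, 2, 1, 2]  (obs o_3=2)
t=4: δ = [8.477e-07, 4.239e-07, 5.651e-07, 5.651e-07, 2.826e-07]  ψ = [0, 0, 0, 0, 0]  (obs o_4=1)
t=5: δ = [1.962e-08, 5.298e-08, 4.710e-08, 3.532e-08, 3.140e-08]  ψ = [3, 0, 0, 0, 2]  (obs o_5=4)
backtrack: best end state = 1; path = [1, 1, 1, 0, 0, 1]

path = [1, 1, 1, 0, 0, 1]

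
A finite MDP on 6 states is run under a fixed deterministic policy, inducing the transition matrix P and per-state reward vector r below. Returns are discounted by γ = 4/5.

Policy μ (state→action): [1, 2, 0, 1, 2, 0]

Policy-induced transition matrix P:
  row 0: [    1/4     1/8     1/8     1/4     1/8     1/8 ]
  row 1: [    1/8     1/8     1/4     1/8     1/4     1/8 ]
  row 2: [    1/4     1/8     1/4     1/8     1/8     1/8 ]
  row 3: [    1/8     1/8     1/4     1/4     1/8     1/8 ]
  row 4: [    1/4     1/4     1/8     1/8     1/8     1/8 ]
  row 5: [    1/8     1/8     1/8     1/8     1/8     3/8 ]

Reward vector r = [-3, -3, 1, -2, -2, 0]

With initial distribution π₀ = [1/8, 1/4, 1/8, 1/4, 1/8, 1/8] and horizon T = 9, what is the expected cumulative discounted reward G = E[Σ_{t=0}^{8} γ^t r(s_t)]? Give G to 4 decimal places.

G = -6.4987

t=0: π = [0.1250, 0.2500, 0.1250, 0.2500, 0.1250, 0.1250], E[r] = -1.7500, γ^t·E[r] = -1.750000, running G = -1.750000
t=1: π = [0.1719, 0.1406, 0.2031, 0.1719, 0.1563, 0.1563], E[r] = -1.3906, γ^t·E[r] = -1.112500, running G = -2.862500
t=2: π = [0.1914, 0.1445, 0.1895, 0.1680, 0.1426, 0.1641], E[r] = -1.4395, γ^t·E[r] = -0.921250, running G = -3.783750
t=3: π = [0.1904, 0.1428, 0.1877, 0.1699, 0.1431, 0.1660], E[r] = -1.4380, γ^t·E[r] = -0.736250, running G = -4.520000
t=4: π = [0.1902, 0.1429, 0.1876, 0.1700, 0.1429, 0.1665], E[r] = -1.4373, γ^t·E[r] = -0.588738, running G = -5.108738
t=5: π = [0.1901, 0.1429, 0.1876, 0.1700, 0.1429, 0.1666], E[r] = -1.4370, γ^t·E[r] = -0.470874, running G = -5.579611
t=6: π = [0.1901, 0.1429, 0.1876, 0.1700, 0.1429, 0.1667], E[r] = -1.4369, γ^t·E[r] = -0.376685, running G = -5.956297
t=7: π = [0.1901, 0.1429, 0.1876, 0.1700, 0.1429, 0.1667], E[r] = -1.4369, γ^t·E[r] = -0.301346, running G = -6.257642
t=8: π = [0.1901, 0.1429, 0.1876, 0.1700, 0.1429, 0.1667], E[r] = -1.4369, γ^t·E[r] = -0.241076, running G = -6.498719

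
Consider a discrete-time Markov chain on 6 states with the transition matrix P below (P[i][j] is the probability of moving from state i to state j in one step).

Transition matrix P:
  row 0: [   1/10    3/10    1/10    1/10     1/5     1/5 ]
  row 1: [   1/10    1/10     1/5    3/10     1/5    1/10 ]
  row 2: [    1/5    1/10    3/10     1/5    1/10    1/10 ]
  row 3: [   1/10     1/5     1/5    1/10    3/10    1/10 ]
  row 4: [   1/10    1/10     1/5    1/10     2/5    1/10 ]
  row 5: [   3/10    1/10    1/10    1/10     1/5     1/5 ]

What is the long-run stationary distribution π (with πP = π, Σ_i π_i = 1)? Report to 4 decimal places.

Balance equations π_j = Σ_i π_i·P[i][j]:
  π_0 = 1/10·π_0 + 1/10·π_1 + 1/5·π_2 + 1/10·π_3 + 1/10·π_4 + 3/10·π_5
  π_1 = 3/10·π_0 + 1/10·π_1 + 1/10·π_2 + 1/5·π_3 + 1/10·π_4 + 1/10·π_5
  π_2 = 1/10·π_0 + 1/5·π_1 + 3/10·π_2 + 1/5·π_3 + 1/5·π_4 + 1/10·π_5
  π_3 = 1/10·π_0 + 3/10·π_1 + 1/5·π_2 + 1/10·π_3 + 1/10·π_4 + 1/10·π_5
  π_4 = 1/5·π_0 + 1/5·π_1 + 1/10·π_2 + 3/10·π_3 + 2/5·π_4 + 1/5·π_5
  normalize: π_0 + π_1 + π_2 + π_3 + π_4 + π_5 = 1
Solving the linear system gives exactly π = [58/401, 2824/19649, 77/401, 2907/19649, 4804/19649, 51/401].

π = [0.1446, 0.1437, 0.1920, 0.1479, 0.2445, 0.1272]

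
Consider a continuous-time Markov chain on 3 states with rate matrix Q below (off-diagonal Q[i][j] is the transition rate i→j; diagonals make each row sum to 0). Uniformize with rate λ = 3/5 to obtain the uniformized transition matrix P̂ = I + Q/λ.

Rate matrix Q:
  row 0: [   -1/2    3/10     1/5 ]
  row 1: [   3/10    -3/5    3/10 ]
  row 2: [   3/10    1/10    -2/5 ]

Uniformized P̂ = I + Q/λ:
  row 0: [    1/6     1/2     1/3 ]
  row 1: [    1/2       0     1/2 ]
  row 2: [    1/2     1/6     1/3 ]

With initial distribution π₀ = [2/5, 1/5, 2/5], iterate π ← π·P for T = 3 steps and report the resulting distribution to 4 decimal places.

t=0: π = [0.4000, 0.2000, 0.4000]
t=1: π = [0.3667, 0.2667, 0.3667]
t=2: π = [0.3778, 0.2444, 0.3778]
t=3: π = [0.3741, 0.2519, 0.3741]

π = [0.3741, 0.2519, 0.3741]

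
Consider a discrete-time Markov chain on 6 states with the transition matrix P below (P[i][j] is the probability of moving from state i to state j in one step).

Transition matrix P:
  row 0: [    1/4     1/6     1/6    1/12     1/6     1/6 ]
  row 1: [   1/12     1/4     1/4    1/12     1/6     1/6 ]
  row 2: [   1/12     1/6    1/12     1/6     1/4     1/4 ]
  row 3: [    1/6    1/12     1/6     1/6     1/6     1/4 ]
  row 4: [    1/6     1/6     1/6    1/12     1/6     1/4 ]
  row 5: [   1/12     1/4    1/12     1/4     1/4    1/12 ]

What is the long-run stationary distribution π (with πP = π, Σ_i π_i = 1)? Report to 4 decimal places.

Balance equations π_j = Σ_i π_i·P[i][j]:
  π_0 = 1/4·π_0 + 1/12·π_1 + 1/12·π_2 + 1/6·π_3 + 1/6·π_4 + 1/12·π_5
  π_1 = 1/6·π_0 + 1/4·π_1 + 1/6·π_2 + 1/12·π_3 + 1/6·π_4 + 1/4·π_5
  π_2 = 1/6·π_0 + 1/4·π_1 + 1/12·π_2 + 1/6·π_3 + 1/6·π_4 + 1/12·π_5
  π_3 = 1/12·π_0 + 1/12·π_1 + 1/6·π_2 + 1/6·π_3 + 1/12·π_4 + 1/4·π_5
  π_4 = 1/6·π_0 + 1/6·π_1 + 1/4·π_2 + 1/6·π_3 + 1/6·π_4 + 1/4·π_5
  normalize: π_0 + π_1 + π_2 + π_3 + π_4 + π_5 = 1
Solving the linear system gives exactly π = [16162/121057, 22580/121057, 37157/242114, 33815/242114, 2783/14242, 46347/242114].

π = [0.1335, 0.1865, 0.1535, 0.1397, 0.1954, 0.1914]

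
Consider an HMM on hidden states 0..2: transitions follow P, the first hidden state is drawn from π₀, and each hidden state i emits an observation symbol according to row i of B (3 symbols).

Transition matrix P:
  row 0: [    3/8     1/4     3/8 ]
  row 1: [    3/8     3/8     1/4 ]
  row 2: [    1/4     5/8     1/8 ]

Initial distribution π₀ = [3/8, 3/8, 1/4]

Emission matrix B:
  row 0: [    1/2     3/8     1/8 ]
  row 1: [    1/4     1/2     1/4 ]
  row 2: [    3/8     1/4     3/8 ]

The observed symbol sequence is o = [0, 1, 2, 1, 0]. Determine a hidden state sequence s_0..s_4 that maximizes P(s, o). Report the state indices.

t=0: δ = [1.875e-01, 9.375e-02, 9.375e-02]  (obs o_0=0)
t=1: δ = [2.637e-02, 2.930e-02, 1.758e-02]  ψ = [0, 2, 0]  (obs o_1=1)
t=2: δ = [1.373e-03, 2.747e-03, 3.708e-03]  ψ = [1, 1, 0]  (obs o_2=2)
t=3: δ = [3.862e-04, 1.159e-03, 1.717e-04]  ψ = [1, 2, 1]  (obs o_3=1)
t=4: δ = [2.173e-04, 1.086e-04, 1.086e-04]  ψ = [1, 1, 1]  (obs o_4=0)
backtrack: best end state = 0; path = [0, 0, 2, 1, 0]

path = [0, 0, 2, 1, 0]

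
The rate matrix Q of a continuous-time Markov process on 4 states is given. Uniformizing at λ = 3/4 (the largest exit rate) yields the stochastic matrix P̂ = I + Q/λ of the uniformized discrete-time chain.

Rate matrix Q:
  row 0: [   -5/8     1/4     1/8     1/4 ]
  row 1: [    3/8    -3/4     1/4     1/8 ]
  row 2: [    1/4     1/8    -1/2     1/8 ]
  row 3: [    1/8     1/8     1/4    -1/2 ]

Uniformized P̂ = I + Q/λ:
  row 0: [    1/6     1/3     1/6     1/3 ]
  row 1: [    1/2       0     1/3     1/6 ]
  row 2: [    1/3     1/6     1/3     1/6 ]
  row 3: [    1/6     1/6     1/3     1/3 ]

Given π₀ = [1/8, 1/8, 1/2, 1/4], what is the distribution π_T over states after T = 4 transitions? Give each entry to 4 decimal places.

t=0: π = [0.1250, 0.1250, 0.5000, 0.2500]
t=1: π = [0.2917, 0.1667, 0.3125, 0.2292]
t=2: π = [0.2743, 0.1875, 0.2847, 0.2535]
t=3: π = [0.2766, 0.1811, 0.2876, 0.2546]
t=4: π = [0.2750, 0.1826, 0.2872, 0.2552]

π = [0.2750, 0.1826, 0.2872, 0.2552]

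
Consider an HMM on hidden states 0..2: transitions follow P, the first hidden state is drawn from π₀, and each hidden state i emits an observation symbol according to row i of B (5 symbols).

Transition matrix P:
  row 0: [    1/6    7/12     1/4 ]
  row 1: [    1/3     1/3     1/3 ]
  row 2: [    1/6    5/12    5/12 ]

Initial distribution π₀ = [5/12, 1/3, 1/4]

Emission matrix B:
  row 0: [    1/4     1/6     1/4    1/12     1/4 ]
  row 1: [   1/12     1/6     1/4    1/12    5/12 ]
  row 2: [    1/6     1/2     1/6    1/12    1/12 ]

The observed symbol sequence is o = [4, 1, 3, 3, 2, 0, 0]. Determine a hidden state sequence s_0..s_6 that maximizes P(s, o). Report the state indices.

t=0: δ = [1.042e-01, 1.389e-01, 2.083e-02]  (obs o_0=4)
t=1: δ = [7.716e-03, 1.013e-02, 2.315e-02]  ψ = [1, 0, 1]  (obs o_1=1)
t=2: δ = [3.215e-04, 8.038e-04, 8.038e-04]  ψ = [2, 2, 2]  (obs o_2=3)
t=3: δ = [2.233e-05, 2.791e-05, 2.791e-05]  ψ = [1, 2, 2]  (obs o_3=3)
t=4: δ = [2.326e-06, 3.256e-06, 1.938e-06]  ψ = [1, 0, 2]  (obs o_4=2)
t=5: δ = [2.713e-07, 1.131e-07, 1.809e-07]  ψ = [1, 0, 1]  (obs o_5=0)
t=6: δ = [1.131e-08, 1.319e-08, 1.256e-08]  ψ = [0, 0, 2]  (obs o_6=0)
backtrack: best end state = 1; path = [1, 2, 1, 0, 1, 0, 1]

path = [1, 2, 1, 0, 1, 0, 1]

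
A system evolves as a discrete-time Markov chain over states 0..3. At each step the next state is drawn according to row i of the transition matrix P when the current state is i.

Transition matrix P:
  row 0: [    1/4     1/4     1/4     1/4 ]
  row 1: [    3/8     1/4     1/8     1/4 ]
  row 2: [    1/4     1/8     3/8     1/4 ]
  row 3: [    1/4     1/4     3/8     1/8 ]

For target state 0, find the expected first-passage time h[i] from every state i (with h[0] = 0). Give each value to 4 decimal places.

h = [0.0000, 3.1533, 3.6788, 3.6204]

First-step conditioning: h[0] = 0; for i ≠ 0, h[i] = 1 + Σ_k P[i][k]·h[k].
  h[1] = 1 + 1/4·h[1] + 1/8·h[2] + 1/4·h[3]
  h[2] = 1 + 1/8·h[1] + 3/8·h[2] + 1/4·h[3]
  h[3] = 1 + 1/4·h[1] + 3/8·h[2] + 1/8·h[3]
Solving the 3×3 linear system over states ≠ 0 gives exactly h = [0, 432/137, 504/137, 496/137] (h[0] = 0 is the target).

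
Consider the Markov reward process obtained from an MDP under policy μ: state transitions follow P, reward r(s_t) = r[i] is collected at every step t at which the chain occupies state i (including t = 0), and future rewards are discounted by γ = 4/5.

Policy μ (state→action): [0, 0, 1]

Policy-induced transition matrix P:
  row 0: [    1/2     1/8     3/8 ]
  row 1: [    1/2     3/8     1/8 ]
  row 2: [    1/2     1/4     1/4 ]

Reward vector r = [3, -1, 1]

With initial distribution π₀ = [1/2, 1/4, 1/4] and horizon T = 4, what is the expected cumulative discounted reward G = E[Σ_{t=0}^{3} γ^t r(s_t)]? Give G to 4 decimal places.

G = 4.5595

t=0: π = [0.5000, 0.2500, 0.2500], E[r] = 1.5000, γ^t·E[r] = 1.500000, running G = 1.500000
t=1: π = [0.5000, 0.2188, 0.2813], E[r] = 1.5625, γ^t·E[r] = 1.250000, running G = 2.750000
t=2: π = [0.5000, 0.2148, 0.2852], E[r] = 1.5703, γ^t·E[r] = 1.005000, running G = 3.755000
t=3: π = [0.5000, 0.2144, 0.2856], E[r] = 1.5713, γ^t·E[r] = 0.804500, running G = 4.559500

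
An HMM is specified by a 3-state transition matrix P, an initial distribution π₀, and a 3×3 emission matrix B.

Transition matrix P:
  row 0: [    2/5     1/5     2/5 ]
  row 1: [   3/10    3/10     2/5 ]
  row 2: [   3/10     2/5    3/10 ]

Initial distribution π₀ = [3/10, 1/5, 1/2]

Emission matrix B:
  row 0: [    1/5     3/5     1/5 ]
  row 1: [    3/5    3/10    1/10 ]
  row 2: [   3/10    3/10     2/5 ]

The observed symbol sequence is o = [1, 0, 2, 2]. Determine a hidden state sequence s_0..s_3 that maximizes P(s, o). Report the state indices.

t=0: δ = [1.800e-01, 6.000e-02, 1.500e-01]  (obs o_0=1)
t=1: δ = [1.440e-02, 3.600e-02, 2.160e-02]  ψ = [0, 2, 0]  (obs o_1=0)
t=2: δ = [2.160e-03, 1.080e-03, 5.760e-03]  ψ = [1, 1, 1]  (obs o_2=2)
t=3: δ = [3.456e-04, 2.304e-04, 6.912e-04]  ψ = [2, 2, 2]  (obs o_3=2)
backtrack: best end state = 2; path = [2, 1, 2, 2]

path = [2, 1, 2, 2]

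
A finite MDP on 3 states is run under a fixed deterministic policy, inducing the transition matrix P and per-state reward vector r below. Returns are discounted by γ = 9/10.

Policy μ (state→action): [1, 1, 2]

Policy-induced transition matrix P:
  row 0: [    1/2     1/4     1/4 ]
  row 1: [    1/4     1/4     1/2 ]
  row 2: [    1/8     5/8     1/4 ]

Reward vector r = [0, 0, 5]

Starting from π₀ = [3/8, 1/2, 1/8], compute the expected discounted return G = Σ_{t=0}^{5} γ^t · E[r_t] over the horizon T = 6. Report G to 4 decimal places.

t=0: π = [0.3750, 0.5000, 0.1250], E[r] = 0.6250, γ^t·E[r] = 0.625000, running G = 0.625000
t=1: π = [0.3281, 0.2969, 0.3750], E[r] = 1.8750, γ^t·E[r] = 1.687500, running G = 2.312500
t=2: π = [0.2852, 0.3906, 0.3242], E[r] = 1.6211, γ^t·E[r] = 1.313086, running G = 3.625586
t=3: π = [0.2808, 0.3716, 0.3477], E[r] = 1.7383, γ^t·E[r] = 1.267207, running G = 4.892793
t=4: π = [0.2767, 0.3804, 0.3429], E[r] = 1.7145, γ^t·E[r] = 1.124869, running G = 6.017662
t=5: π = [0.2763, 0.3786, 0.3451], E[r] = 1.7255, γ^t·E[r] = 1.018869, running G = 7.036531

G = 7.0365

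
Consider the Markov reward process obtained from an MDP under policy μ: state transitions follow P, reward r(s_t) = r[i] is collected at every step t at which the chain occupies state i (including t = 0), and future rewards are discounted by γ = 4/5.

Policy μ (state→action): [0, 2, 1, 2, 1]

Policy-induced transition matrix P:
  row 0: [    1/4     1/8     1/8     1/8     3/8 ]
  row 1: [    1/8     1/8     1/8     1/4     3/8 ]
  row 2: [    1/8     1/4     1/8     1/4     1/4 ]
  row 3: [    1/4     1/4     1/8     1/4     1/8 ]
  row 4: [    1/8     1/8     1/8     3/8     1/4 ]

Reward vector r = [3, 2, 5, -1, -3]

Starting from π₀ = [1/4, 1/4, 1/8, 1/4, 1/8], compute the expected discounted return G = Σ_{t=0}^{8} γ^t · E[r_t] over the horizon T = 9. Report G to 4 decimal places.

t=0: π = [0.2500, 0.2500, 0.1250, 0.2500, 0.1250], E[r] = 1.2500, γ^t·E[r] = 1.250000, running G = 1.250000
t=1: π = [0.1875, 0.1719, 0.1250, 0.2344, 0.2813], E[r] = 0.4531, γ^t·E[r] = 0.362500, running G = 1.612500
t=2: π = [0.1777, 0.1699, 0.1250, 0.2617, 0.2656], E[r] = 0.4395, γ^t·E[r] = 0.281250, running G = 1.893750
t=3: π = [0.1799, 0.1733, 0.1250, 0.2610, 0.2607], E[r] = 0.4683, γ^t·E[r] = 0.239750, running G = 2.133500
t=4: π = [0.1801, 0.1732, 0.1250, 0.2601, 0.2615], E[r] = 0.4671, γ^t·E[r] = 0.191338, running G = 2.324838
t=5: π = [0.1800, 0.1731, 0.1250, 0.2602, 0.2617], E[r] = 0.4662, γ^t·E[r] = 0.152766, running G = 2.477604
t=6: π = [0.1800, 0.1731, 0.1250, 0.2602, 0.2616], E[r] = 0.4663, γ^t·E[r] = 0.122237, running G = 2.599841
t=7: π = [0.1800, 0.1732, 0.1250, 0.2602, 0.2616], E[r] = 0.4663, γ^t·E[r] = 0.097795, running G = 2.697636
t=8: π = [0.1800, 0.1731, 0.1250, 0.2602, 0.2616], E[r] = 0.4663, γ^t·E[r] = 0.078235, running G = 2.775871

G = 2.7759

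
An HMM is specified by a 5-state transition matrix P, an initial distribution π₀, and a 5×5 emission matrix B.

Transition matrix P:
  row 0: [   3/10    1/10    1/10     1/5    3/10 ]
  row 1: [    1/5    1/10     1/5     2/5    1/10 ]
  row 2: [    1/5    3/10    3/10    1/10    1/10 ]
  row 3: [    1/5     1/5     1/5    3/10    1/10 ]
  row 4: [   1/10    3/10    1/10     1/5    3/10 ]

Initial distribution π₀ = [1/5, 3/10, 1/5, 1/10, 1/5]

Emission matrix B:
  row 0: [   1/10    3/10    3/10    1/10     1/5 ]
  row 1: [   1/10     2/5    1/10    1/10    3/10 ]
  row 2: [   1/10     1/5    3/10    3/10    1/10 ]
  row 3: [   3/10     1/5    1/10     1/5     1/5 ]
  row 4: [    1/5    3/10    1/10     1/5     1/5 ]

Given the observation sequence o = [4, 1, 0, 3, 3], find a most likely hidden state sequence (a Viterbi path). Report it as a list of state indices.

t=0: δ = [4.000e-02, 9.000e-02, 2.000e-02, 2.000e-02, 4.000e-02]  (obs o_0=4)
t=1: δ = [5.400e-03, 4.800e-03, 3.600e-03, 7.200e-03, 3.600e-03]  ψ = [1, 4, 1, 1, 0]  (obs o_1=1)
t=2: δ = [1.620e-04, 1.440e-04, 1.440e-04, 6.480e-04, 3.240e-04]  ψ = [0, 3, 3, 3, 0]  (obs o_2=0)
t=3: δ = [1.296e-05, 1.296e-05, 3.888e-05, 3.888e-05, 1.944e-05]  ψ = [3, 3, 3, 3, 4]  (obs o_3=3)
t=4: δ = [7.776e-07, 1.166e-06, 3.499e-06, 2.333e-06, 1.166e-06]  ψ = [2, 2, 2, 3, 4]  (obs o_4=3)
backtrack: best end state = 2; path = [1, 3, 3, 2, 2]

path = [1, 3, 3, 2, 2]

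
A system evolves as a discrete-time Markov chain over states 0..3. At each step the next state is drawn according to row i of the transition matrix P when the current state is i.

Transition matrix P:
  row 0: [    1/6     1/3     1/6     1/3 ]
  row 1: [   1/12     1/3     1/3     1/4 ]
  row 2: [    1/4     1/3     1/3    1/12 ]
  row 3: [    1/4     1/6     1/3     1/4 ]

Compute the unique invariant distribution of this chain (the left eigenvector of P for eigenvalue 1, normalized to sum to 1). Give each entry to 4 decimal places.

π = [0.1850, 0.2975, 0.3025, 0.2150]

Balance equations π_j = Σ_i π_i·P[i][j]:
  π_0 = 1/6·π_0 + 1/12·π_1 + 1/4·π_2 + 1/4·π_3
  π_1 = 1/3·π_0 + 1/3·π_1 + 1/3·π_2 + 1/6·π_3
  π_2 = 1/6·π_0 + 1/3·π_1 + 1/3·π_2 + 1/3·π_3
  normalize: π_0 + π_1 + π_2 + π_3 = 1
Solving the linear system gives exactly π = [37/200, 119/400, 121/400, 43/200].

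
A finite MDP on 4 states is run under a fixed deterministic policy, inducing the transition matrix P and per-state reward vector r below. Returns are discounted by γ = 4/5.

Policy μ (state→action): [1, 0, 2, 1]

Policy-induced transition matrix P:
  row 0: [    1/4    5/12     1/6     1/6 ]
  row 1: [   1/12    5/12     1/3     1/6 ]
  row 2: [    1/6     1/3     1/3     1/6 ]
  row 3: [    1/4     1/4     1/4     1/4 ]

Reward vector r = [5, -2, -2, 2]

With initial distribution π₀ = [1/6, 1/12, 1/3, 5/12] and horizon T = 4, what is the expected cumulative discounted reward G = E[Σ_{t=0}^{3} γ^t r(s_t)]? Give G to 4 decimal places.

t=0: π = [0.1667, 0.0833, 0.3333, 0.4167], E[r] = 0.8333, γ^t·E[r] = 0.833333, running G = 0.833333
t=1: π = [0.2083, 0.3194, 0.2708, 0.2014], E[r] = 0.2639, γ^t·E[r] = 0.211111, running G = 1.044444
t=2: π = [0.1742, 0.3605, 0.2818, 0.1834], E[r] = -0.0469, γ^t·E[r] = -0.030000, running G = 1.014444
t=3: π = [0.1664, 0.3626, 0.2890, 0.1820], E[r] = -0.1072, γ^t·E[r] = -0.054889, running G = 0.959556

G = 0.9596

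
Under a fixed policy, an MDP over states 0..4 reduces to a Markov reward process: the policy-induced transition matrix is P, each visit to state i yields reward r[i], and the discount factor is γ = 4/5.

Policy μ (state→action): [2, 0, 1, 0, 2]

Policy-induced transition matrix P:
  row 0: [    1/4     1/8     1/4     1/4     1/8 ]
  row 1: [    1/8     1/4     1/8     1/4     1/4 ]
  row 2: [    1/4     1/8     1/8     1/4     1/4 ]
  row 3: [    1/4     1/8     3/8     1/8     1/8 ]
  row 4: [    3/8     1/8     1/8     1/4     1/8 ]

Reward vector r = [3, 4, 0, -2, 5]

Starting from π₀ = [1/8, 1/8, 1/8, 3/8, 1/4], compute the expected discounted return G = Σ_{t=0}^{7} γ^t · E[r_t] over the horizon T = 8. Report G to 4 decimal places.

G = 6.8576

t=0: π = [0.1250, 0.1250, 0.1250, 0.3750, 0.2500], E[r] = 1.3750, γ^t·E[r] = 1.375000, running G = 1.375000
t=1: π = [0.2656, 0.1406, 0.2344, 0.2031, 0.1563], E[r] = 1.7344, γ^t·E[r] = 1.387500, running G = 2.762500
t=2: π = [0.2520, 0.1426, 0.2090, 0.2246, 0.1719], E[r] = 1.7363, γ^t·E[r] = 1.111250, running G = 3.873750
t=3: π = [0.2537, 0.1428, 0.2126, 0.2219, 0.1689], E[r] = 1.7332, γ^t·E[r] = 0.887375, running G = 4.761125
t=4: π = [0.2533, 0.1429, 0.2122, 0.2223, 0.1694], E[r] = 1.7339, γ^t·E[r] = 0.710188, running G = 5.471313
t=5: π = [0.2533, 0.1429, 0.2122, 0.2222, 0.1694], E[r] = 1.7339, γ^t·E[r] = 0.568151, running G = 6.039464
t=6: π = [0.2533, 0.1429, 0.2122, 0.2222, 0.1694], E[r] = 1.7339, γ^t·E[r] = 0.454519, running G = 6.493983
t=7: π = [0.2533, 0.1429, 0.2122, 0.2222, 0.1694], E[r] = 1.7339, γ^t·E[r] = 0.363616, running G = 6.857599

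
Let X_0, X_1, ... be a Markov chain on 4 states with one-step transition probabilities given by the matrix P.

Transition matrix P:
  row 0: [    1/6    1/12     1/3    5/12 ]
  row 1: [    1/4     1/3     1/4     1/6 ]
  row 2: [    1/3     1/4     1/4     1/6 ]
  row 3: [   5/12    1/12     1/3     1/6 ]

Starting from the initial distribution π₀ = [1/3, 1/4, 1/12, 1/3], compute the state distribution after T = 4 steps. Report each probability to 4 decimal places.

t=0: π = [0.3333, 0.2500, 0.0833, 0.3333]
t=1: π = [0.2847, 0.1597, 0.3056, 0.2500]
t=2: π = [0.2934, 0.1742, 0.2946, 0.2378]
t=3: π = [0.2897, 0.1760, 0.2943, 0.2400]
t=4: π = [0.2904, 0.1764, 0.2941, 0.2391]

π = [0.2904, 0.1764, 0.2941, 0.2391]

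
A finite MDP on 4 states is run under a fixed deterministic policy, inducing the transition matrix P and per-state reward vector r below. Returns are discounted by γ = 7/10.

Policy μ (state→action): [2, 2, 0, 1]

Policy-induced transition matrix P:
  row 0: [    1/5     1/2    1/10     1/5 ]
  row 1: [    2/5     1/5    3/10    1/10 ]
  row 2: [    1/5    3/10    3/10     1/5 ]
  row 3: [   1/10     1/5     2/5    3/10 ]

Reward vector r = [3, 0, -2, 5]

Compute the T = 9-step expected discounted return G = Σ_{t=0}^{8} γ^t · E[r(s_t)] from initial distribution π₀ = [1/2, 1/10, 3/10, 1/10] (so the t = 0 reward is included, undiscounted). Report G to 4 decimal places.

G = 3.9345

t=0: π = [0.5000, 0.1000, 0.3000, 0.1000], E[r] = 1.4000, γ^t·E[r] = 1.400000, running G = 1.400000
t=1: π = [0.2100, 0.3800, 0.2100, 0.2000], E[r] = 1.2100, γ^t·E[r] = 0.847000, running G = 2.247000
t=2: π = [0.2560, 0.2840, 0.2780, 0.1820], E[r] = 1.1220, γ^t·E[r] = 0.549780, running G = 2.796780
t=3: π = [0.2386, 0.3046, 0.2670, 0.1898], E[r] = 1.1308, γ^t·E[r] = 0.387864, running G = 3.184644
t=4: π = [0.2419, 0.2983, 0.2713, 0.1885], E[r] = 1.1259, γ^t·E[r] = 0.270329, running G = 3.454973
t=5: π = [0.2408, 0.2997, 0.2705, 0.1890], E[r] = 1.1266, γ^t·E[r] = 0.189348, running G = 3.644321
t=6: π = [0.2410, 0.2993, 0.2707, 0.1889], E[r] = 1.1263, γ^t·E[r] = 0.132507, running G = 3.776828
t=7: π = [0.2410, 0.2994, 0.2707, 0.1890], E[r] = 1.1263, γ^t·E[r] = 0.092759, running G = 3.869588
t=8: π = [0.2410, 0.2994, 0.2707, 0.1890], E[r] = 1.1263, γ^t·E[r] = 0.064930, running G = 3.934518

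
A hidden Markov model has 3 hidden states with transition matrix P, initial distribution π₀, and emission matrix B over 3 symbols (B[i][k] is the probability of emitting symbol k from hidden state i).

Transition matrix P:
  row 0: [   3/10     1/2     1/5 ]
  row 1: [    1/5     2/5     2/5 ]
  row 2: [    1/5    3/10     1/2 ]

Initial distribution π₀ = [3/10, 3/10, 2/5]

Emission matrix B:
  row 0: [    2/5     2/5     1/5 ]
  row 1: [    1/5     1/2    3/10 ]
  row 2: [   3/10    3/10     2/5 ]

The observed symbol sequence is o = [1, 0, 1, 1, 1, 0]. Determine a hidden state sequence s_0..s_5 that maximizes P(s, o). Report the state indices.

t=0: δ = [1.200e-01, 1.500e-01, 1.200e-01]  (obs o_0=1)
t=1: δ = [1.440e-02, 1.200e-02, 1.800e-02]  ψ = [0, 0, 1]  (obs o_1=0)
t=2: δ = [1.728e-03, 3.600e-03, 2.700e-03]  ψ = [0, 0, 2]  (obs o_2=1)
t=3: δ = [2.880e-04, 7.200e-04, 4.320e-04]  ψ = [1, 1, 1]  (obs o_3=1)
t=4: δ = [5.760e-05, 1.440e-04, 8.640e-05]  ψ = [1, 1, 1]  (obs o_4=1)
t=5: δ = [1.152e-05, 1.152e-05, 1.728e-05]  ψ = [1, 1, 1]  (obs o_5=0)
backtrack: best end state = 2; path = [0, 0, 1, 1, 1, 2]

path = [0, 0, 1, 1, 1, 2]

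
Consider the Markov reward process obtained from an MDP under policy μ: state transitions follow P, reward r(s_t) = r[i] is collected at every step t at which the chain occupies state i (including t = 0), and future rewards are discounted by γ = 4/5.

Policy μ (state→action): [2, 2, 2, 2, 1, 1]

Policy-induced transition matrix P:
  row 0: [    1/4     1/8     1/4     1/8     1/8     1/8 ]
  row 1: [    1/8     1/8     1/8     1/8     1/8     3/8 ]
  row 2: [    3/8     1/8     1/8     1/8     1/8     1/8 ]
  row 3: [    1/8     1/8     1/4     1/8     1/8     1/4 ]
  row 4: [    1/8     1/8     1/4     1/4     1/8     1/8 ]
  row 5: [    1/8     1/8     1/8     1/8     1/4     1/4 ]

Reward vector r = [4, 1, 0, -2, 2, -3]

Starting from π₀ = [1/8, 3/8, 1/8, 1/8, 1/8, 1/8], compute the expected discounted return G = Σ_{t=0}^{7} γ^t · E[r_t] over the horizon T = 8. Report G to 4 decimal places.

G = 1.2910

t=0: π = [0.1250, 0.3750, 0.1250, 0.1250, 0.1250, 0.1250], E[r] = 0.5000, γ^t·E[r] = 0.500000, running G = 0.500000
t=1: π = [0.1719, 0.1250, 0.1719, 0.1406, 0.1406, 0.2500], E[r] = 0.0625, γ^t·E[r] = 0.050000, running G = 0.550000
t=2: π = [0.1895, 0.1250, 0.1816, 0.1426, 0.1563, 0.2051], E[r] = 0.2949, γ^t·E[r] = 0.188750, running G = 0.738750
t=3: π = [0.1941, 0.1250, 0.1860, 0.1445, 0.1506, 0.1997], E[r] = 0.3145, γ^t·E[r] = 0.161000, running G = 0.899750
t=4: π = [0.1958, 0.1250, 0.1862, 0.1438, 0.1500, 0.1993], E[r] = 0.3225, γ^t·E[r] = 0.132100, running G = 1.031850
t=5: π = [0.1960, 0.1250, 0.1862, 0.1437, 0.1499, 0.1991], E[r] = 0.3240, γ^t·E[r] = 0.106154, running G = 1.138004
t=6: π = [0.1961, 0.1250, 0.1862, 0.1437, 0.1499, 0.1991], E[r] = 0.3242, γ^t·E[r] = 0.084981, running G = 1.222985
t=7: π = [0.1961, 0.1250, 0.1862, 0.1437, 0.1499, 0.1991], E[r] = 0.3242, γ^t·E[r] = 0.067994, running G = 1.290978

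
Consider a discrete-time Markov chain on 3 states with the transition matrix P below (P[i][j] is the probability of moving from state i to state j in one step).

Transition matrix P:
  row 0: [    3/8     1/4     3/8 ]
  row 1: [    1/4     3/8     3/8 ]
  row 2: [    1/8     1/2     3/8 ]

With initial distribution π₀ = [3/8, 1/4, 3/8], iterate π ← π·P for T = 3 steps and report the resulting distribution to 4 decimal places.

t=0: π = [0.3750, 0.2500, 0.3750]
t=1: π = [0.2500, 0.3750, 0.3750]
t=2: π = [0.2344, 0.3906, 0.3750]
t=3: π = [0.2324, 0.3926, 0.3750]

π = [0.2324, 0.3926, 0.3750]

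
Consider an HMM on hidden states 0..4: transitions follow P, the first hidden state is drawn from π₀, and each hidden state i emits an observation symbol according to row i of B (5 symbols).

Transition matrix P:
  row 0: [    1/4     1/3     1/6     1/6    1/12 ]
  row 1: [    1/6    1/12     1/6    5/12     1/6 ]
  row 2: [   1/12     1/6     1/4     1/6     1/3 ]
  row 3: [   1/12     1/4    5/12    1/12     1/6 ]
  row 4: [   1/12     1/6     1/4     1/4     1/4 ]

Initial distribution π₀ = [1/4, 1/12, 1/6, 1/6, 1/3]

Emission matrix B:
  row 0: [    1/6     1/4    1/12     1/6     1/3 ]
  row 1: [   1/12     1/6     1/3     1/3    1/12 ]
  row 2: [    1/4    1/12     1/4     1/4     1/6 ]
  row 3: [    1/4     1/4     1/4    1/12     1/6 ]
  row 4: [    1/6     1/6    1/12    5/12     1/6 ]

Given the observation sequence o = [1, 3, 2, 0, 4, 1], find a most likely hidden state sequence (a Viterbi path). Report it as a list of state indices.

path = [0, 1, 3, 2, 4, 3]

t=0: δ = [6.250e-02, 1.389e-02, 1.389e-02, 4.167e-02, 5.556e-02]  (obs o_0=1)
t=1: δ = [2.604e-03, 6.944e-03, 4.340e-03, 1.157e-03, 5.787e-03]  ψ = [0, 0, 3, 4, 4]  (obs o_1=3)
t=2: δ = [9.645e-05, 3.215e-04, 3.617e-04, 7.234e-04, 1.206e-04]  ψ = [1, 4, 4, 1, 2]  (obs o_2=2)
t=3: δ = [1.005e-05, 1.507e-05, 7.535e-05, 3.349e-05, 2.009e-05]  ψ = [3, 3, 3, 1, 2]  (obs o_3=0)
t=4: δ = [2.093e-06, 1.047e-06, 3.140e-06, 2.093e-06, 4.186e-06]  ψ = [2, 2, 2, 2, 2]  (obs o_4=4)
t=5: δ = [1.308e-07, 1.163e-07, 8.721e-08, 2.616e-07, 1.744e-07]  ψ = [0, 0, 4, 4, 2]  (obs o_5=1)
backtrack: best end state = 3; path = [0, 1, 3, 2, 4, 3]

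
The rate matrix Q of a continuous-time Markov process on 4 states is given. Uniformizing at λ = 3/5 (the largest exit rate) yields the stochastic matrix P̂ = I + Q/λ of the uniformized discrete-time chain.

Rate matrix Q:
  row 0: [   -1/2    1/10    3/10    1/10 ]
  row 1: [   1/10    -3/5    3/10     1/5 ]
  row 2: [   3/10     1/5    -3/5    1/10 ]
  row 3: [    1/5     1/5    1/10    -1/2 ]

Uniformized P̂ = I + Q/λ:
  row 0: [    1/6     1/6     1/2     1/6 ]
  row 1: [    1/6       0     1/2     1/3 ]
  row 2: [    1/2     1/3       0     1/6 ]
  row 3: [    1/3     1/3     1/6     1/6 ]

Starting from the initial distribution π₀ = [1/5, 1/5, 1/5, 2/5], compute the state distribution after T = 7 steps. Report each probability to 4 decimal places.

t=0: π = [0.2000, 0.2000, 0.2000, 0.4000]
t=1: π = [0.3000, 0.2333, 0.2667, 0.2000]
t=2: π = [0.2889, 0.2056, 0.3000, 0.2056]
t=3: π = [0.3009, 0.2167, 0.2815, 0.2009]
t=4: π = [0.2940, 0.2110, 0.2923, 0.2028]
t=5: π = [0.2979, 0.2140, 0.2863, 0.2018]
t=6: π = [0.2957, 0.2123, 0.2896, 0.2023]
t=7: π = [0.2969, 0.2133, 0.2878, 0.2021]

π = [0.2969, 0.2133, 0.2878, 0.2021]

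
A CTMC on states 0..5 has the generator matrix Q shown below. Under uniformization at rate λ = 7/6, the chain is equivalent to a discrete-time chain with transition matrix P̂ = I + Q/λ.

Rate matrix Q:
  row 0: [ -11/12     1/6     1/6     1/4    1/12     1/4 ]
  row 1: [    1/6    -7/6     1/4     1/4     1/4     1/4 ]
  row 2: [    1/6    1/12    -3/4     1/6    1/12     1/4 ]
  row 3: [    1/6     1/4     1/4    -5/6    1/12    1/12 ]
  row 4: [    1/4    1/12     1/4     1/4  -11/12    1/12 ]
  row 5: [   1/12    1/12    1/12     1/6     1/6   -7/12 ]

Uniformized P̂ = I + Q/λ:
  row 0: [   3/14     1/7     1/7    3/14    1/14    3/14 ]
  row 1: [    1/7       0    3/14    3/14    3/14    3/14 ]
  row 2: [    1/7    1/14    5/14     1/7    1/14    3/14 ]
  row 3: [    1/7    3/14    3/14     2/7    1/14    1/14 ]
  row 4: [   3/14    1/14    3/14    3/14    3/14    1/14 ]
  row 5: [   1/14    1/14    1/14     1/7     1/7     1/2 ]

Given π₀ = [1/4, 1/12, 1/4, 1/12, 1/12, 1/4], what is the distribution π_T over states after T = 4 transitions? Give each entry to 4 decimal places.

t=0: π = [0.2500, 0.0833, 0.2500, 0.0833, 0.0833, 0.2500]
t=1: π = [0.1488, 0.0952, 0.1964, 0.1845, 0.1131, 0.2619]
t=2: π = [0.1429, 0.1016, 0.1943, 0.1947, 0.1199, 0.2466]
t=3: π = [0.1440, 0.1022, 0.1966, 0.1967, 0.1207, 0.2398]
t=4: π = [0.1446, 0.1025, 0.1978, 0.1972, 0.1204, 0.2375]

π = [0.1446, 0.1025, 0.1978, 0.1972, 0.1204, 0.2375]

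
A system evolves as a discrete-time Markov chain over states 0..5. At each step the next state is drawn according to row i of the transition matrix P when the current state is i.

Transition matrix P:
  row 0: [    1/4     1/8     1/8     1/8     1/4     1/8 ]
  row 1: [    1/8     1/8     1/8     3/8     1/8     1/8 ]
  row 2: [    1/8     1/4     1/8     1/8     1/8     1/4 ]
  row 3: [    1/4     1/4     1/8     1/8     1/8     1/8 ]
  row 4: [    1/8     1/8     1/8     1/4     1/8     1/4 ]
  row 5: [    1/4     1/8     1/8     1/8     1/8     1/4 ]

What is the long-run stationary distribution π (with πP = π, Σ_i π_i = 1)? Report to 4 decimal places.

Balance equations π_j = Σ_i π_i·P[i][j]:
  π_0 = 1/4·π_0 + 1/8·π_1 + 1/8·π_2 + 1/4·π_3 + 1/8·π_4 + 1/4·π_5
  π_1 = 1/8·π_0 + 1/8·π_1 + 1/4·π_2 + 1/4·π_3 + 1/8·π_4 + 1/8·π_5
  π_2 = 1/8·π_0 + 1/8·π_1 + 1/8·π_2 + 1/8·π_3 + 1/8·π_4 + 1/8·π_5
  π_3 = 1/8·π_0 + 3/8·π_1 + 1/8·π_2 + 1/8·π_3 + 1/4·π_4 + 1/8·π_5
  π_4 = 1/4·π_0 + 1/8·π_1 + 1/8·π_2 + 1/8·π_3 + 1/8·π_4 + 1/8·π_5
  normalize: π_0 + π_1 + π_2 + π_3 + π_4 + π_5 = 1
Solving the linear system gives exactly π = [787/4031, 5279/32248, 1/8, 5953/32248, 2409/16124, 5871/32248].

π = [0.1952, 0.1637, 0.1250, 0.1846, 0.1494, 0.1821]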